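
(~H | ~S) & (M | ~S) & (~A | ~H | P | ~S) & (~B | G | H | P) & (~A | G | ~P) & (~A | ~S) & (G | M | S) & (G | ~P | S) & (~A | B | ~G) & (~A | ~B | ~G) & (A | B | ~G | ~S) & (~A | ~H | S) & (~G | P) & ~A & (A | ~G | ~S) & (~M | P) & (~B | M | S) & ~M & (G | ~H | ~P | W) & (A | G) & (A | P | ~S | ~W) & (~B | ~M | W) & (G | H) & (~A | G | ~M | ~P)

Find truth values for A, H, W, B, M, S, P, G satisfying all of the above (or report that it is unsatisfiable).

A = False; H = True; W = True; B = False; M = False; S = False; P = True; G = True

Unit clause (~A) forces A = False.
Unit clause (~M) forces M = False.
In (A | G) only G is left, so G = True.
In (M | ~S) only ~S is left, so S = False.
In (~G | P) only P is left, so P = True.
In (~B | M | S) only ~B is left, so B = False.
Set H = True.
Set W = True.
All clauses satisfied.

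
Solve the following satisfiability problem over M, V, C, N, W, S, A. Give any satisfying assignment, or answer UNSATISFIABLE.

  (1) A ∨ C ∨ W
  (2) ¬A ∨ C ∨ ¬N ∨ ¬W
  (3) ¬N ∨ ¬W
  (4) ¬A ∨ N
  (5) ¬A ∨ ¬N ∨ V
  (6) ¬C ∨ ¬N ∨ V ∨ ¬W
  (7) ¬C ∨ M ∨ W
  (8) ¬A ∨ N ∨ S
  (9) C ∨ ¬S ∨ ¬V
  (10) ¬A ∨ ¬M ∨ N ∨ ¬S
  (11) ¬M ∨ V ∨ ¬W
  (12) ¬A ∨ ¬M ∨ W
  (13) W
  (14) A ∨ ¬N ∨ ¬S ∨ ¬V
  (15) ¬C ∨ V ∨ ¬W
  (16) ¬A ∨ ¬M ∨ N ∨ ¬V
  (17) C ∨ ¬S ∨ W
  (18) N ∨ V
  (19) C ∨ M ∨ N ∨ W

Unit clause (W) forces W = True.
In (¬N ∨ ¬W) only ¬N is left, so N = False.
In (¬A ∨ N) only ¬A is left, so A = False.
In (N ∨ V) only V is left, so V = True.
Set M = False.
Set C = False.
  then (C ∨ ¬S ∨ ¬V) forces S = False.
All clauses satisfied.

M = False, V = True, C = False, N = False, W = True, S = False, A = False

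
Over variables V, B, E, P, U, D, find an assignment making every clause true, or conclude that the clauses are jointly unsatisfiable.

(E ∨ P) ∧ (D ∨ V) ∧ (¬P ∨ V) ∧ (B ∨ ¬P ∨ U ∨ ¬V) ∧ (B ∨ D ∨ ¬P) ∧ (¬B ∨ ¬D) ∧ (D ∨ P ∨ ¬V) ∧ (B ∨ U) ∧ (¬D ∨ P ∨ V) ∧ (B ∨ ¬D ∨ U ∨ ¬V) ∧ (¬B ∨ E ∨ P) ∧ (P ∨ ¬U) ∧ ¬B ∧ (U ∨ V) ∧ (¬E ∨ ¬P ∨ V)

V: True, B: False, E: False, P: True, U: True, D: True

Unit clause (¬B) forces B = False.
In (B ∨ U) only U is left, so U = True.
In (P ∨ ¬U) only P is left, so P = True.
In (¬P ∨ V) only V is left, so V = True.
In (B ∨ D ∨ ¬P) only D is left, so D = True.
Set E = False.
All clauses satisfied.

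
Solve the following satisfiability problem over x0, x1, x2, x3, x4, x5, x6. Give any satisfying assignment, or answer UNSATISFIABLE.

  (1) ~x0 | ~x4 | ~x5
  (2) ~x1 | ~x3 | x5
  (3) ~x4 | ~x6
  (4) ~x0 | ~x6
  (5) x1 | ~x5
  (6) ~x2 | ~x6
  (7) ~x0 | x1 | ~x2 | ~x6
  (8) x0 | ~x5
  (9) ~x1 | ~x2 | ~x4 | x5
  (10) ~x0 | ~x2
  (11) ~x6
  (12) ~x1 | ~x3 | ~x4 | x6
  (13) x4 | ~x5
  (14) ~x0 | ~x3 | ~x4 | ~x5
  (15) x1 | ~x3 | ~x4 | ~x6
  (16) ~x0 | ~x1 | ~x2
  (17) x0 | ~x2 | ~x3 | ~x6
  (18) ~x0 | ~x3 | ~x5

Unit clause (~x6) forces x6 = False.
Set x0 = False.
  then (x0 | ~x5) forces x5 = False.
Set x1 = True.
  then (~x1 | ~x3 | x5) forces x3 = False.
Set x2 = False.
Set x4 = False.
All clauses satisfied.

x0: False, x1: True, x2: False, x3: False, x4: False, x5: False, x6: False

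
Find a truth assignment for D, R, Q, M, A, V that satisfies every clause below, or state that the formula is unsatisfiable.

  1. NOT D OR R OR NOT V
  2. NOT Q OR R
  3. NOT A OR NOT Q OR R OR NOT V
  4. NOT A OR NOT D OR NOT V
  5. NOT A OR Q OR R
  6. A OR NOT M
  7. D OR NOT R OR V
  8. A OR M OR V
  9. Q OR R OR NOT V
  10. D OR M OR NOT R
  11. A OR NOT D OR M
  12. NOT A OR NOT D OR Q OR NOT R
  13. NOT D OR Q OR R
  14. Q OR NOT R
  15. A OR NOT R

Set D = True.
Set R = True.
  then (Q OR NOT R) forces Q = True.
  then (A OR NOT R) forces A = True.
  then (NOT A OR NOT D OR NOT V) forces V = False.
Set M = False.
All clauses satisfied.

D: True; R: True; Q: True; M: False; A: True; V: False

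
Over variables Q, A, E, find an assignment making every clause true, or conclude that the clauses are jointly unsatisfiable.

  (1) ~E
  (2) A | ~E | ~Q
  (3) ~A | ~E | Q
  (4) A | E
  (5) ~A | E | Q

Q = True, A = True, E = False

Unit clause (~E) forces E = False.
In (A | E) only A is left, so A = True.
In (~A | E | Q) only Q is left, so Q = True.
Check each clause:
  (~E): ~E holds.
  (A | ~E | ~Q): A holds.
  (~A | ~E | Q): ~E holds.
  (A | E): A holds.
  (~A | E | Q): Q holds.
All clauses satisfied.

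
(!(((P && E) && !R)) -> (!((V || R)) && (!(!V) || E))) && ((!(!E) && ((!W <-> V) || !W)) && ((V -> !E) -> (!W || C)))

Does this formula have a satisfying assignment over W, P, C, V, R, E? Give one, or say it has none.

W = False, P = True, C = True, V = False, R = False, E = True

  !(((P && E) && !R)) -> (!((V || R)) && (!(!V) || E)) = True
    !(((P && E) && !R)) = False
      (P && E) && !R = True
        P && E = True
        !R = True
    !((V || R)) && (!(!V) || E) = True
      !((V || R)) = True
        V || R = False
      !(!V) || E = True
        !(!V) = False
          !V = True
  (!(!E) && ((!W <-> V) || !W)) && ((V -> !E) -> (!W || C)) = True
    !(!E) && ((!W <-> V) || !W) = True
      !(!E) = True
        !E = False
      (!W <-> V) || !W = True
        !W <-> V = False
          !W = True
        !W = True
    (V -> !E) -> (!W || C) = True
      V -> !E = True
        !E = False
      !W || C = True
        !W = True
Both conjuncts True, so the formula holds.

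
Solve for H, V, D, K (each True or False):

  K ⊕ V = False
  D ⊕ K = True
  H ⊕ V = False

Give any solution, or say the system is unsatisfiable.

H = True, V = True, D = False, K = True

K ⊕ V = T ⊕ T = False ✓
D ⊕ K = F ⊕ T = True ✓
H ⊕ V = T ⊕ T = False ✓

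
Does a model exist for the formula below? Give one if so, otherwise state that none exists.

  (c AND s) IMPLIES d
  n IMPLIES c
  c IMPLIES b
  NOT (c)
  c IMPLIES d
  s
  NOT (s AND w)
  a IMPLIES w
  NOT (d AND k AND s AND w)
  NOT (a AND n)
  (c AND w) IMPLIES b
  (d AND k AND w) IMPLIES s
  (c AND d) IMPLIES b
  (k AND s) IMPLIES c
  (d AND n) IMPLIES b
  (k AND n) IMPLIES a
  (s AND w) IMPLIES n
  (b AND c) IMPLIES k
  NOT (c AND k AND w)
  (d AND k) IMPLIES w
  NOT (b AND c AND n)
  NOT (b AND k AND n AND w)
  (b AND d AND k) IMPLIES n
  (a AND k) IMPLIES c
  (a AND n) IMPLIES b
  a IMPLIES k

c = False, a = False, b = True, s = True, k = False, w = False, d = True, n = False

Unit clause (s) forces s = True.
Unit clause (NOT c) forces c = False.
In (NOT s OR NOT w) only NOT w is left, so w = False.
In (NOT a OR w) only NOT a is left, so a = False.
In (c OR NOT k OR NOT s) only NOT k is left, so k = False.
In (c OR NOT n) only NOT n is left, so n = False.
Set b = True.
Set d = True.
All clauses satisfied.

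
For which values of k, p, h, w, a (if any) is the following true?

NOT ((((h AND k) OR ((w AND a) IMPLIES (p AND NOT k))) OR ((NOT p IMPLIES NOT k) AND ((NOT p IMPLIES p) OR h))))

k: True, p: False, h: False, w: True, a: True

  NOT ((((h AND k) OR ((w AND a) IMPLIES (p AND NOT k))) OR ((NOT p IMPLIES NOT k) AND ((NOT p IMPLIES p) OR h)))) = True
    ((h AND k) OR ((w AND a) IMPLIES (p AND NOT k))) OR ((NOT p IMPLIES NOT k) AND ((NOT p IMPLIES p) OR h)) = False
      (h AND k) OR ((w AND a) IMPLIES (p AND NOT k)) = False
        h AND k = False
        (w AND a) IMPLIES (p AND NOT k) = False
          w AND a = True
          p AND NOT k = False
            NOT k = False
      (NOT p IMPLIES NOT k) AND ((NOT p IMPLIES p) OR h) = False
        NOT p IMPLIES NOT k = False
          NOT p = True
          NOT k = False
        (NOT p IMPLIES p) OR h = False
          NOT p IMPLIES p = False
            NOT p = True
The formula evaluates to True.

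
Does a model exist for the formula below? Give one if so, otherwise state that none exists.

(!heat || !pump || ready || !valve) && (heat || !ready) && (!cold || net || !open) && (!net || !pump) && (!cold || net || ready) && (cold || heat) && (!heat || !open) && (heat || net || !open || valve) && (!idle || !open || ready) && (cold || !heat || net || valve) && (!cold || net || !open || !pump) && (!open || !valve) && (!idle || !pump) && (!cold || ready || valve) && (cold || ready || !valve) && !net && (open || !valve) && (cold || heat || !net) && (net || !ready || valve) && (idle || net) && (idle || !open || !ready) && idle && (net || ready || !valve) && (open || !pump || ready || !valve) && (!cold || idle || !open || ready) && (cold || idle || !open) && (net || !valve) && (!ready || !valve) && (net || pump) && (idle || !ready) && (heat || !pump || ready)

Case idle = True:
  (!idle || !pump) forces pump = False.
  (!net) forces net = False.
  Clause (net || pump) is falsified — contradiction.
Case idle = False:
  Clause (idle) is falsified — contradiction.
Both cases fail, so the formula is unsatisfiable.

The formula is unsatisfiable.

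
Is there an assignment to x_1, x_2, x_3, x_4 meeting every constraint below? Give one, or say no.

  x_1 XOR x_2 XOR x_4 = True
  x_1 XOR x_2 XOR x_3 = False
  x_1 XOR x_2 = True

x_1 = True, x_2 = False, x_3 = True, x_4 = False

x_1 XOR x_2 XOR x_4 = T XOR F XOR F = True ✓
x_1 XOR x_2 XOR x_3 = T XOR F XOR T = False ✓
x_1 XOR x_2 = T XOR F = True ✓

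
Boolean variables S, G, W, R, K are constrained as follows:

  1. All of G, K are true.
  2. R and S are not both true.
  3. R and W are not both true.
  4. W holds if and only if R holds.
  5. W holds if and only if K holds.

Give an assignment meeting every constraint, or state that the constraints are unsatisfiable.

The formula is unsatisfiable.

Case G = True:
  (1) forces K = True.
  (5) with K=T forces W = True.
  (3) with W=T forces R = False.
  Constraint (4) is violated (W=T, R=F) — contradiction.
Case G = False:
  Constraint (1) is violated (G=F) — contradiction.
Both cases fail — unsatisfiable.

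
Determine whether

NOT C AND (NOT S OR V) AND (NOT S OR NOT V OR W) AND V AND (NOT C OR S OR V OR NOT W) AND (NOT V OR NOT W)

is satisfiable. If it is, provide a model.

Unit clause (NOT C) forces C = False.
Unit clause (V) forces V = True.
In (NOT V OR NOT W) only NOT W is left, so W = False.
In (NOT S OR NOT V OR W) only NOT S is left, so S = False.
Check each clause:
  (NOT C): NOT C holds.
  (NOT S OR V): NOT S holds.
  (NOT S OR NOT V OR W): NOT S holds.
  (V): V holds.
  (NOT C OR S OR V OR NOT W): NOT C holds.
  (NOT V OR NOT W): NOT W holds.
All clauses satisfied.

S=F, W=F, C=F, V=T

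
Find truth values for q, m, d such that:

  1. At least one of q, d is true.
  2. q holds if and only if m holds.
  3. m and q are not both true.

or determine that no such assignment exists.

q = False, m = False, d = True

  (1) {q, d}: 1 true — at least one ✓
  (2) q=F, m=F — same ✓
  (3) m=F, q=F — not both ✓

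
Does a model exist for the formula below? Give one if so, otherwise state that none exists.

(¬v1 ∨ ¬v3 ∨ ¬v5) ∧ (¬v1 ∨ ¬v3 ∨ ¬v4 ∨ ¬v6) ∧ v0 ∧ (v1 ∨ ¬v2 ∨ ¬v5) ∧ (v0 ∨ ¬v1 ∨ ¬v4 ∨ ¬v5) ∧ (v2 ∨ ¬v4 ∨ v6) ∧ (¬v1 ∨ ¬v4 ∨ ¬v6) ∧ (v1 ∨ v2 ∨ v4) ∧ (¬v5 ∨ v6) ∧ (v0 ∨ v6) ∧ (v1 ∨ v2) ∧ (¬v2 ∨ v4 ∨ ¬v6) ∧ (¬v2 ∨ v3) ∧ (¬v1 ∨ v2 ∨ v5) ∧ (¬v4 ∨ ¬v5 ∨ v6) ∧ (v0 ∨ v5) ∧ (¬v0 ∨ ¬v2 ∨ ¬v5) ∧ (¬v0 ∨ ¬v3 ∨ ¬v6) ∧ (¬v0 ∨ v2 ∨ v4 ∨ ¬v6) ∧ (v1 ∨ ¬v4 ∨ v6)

Unit clause (v0) forces v0 = True.
Set v1 = False.
  then (v1 ∨ v2) forces v2 = True.
  then (¬v2 ∨ v3) forces v3 = True.
  then (¬v0 ∨ ¬v2 ∨ ¬v5) forces v5 = False.
  then (¬v0 ∨ ¬v3 ∨ ¬v6) forces v6 = False.
  then (v1 ∨ ¬v4 ∨ v6) forces v4 = False.
All clauses satisfied.

v0: True, v1: False, v2: True, v3: True, v4: False, v5: False, v6: False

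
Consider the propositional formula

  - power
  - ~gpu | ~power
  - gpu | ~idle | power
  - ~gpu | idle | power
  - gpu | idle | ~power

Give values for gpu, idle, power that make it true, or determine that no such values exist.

gpu = False; idle = True; power = True

Unit clause (power) forces power = True.
In (~gpu | ~power) only ~gpu is left, so gpu = False.
In (gpu | idle | ~power) only idle is left, so idle = True.
Check each clause:
  (power): power holds.
  (~gpu | ~power): ~gpu holds.
  (gpu | ~idle | power): power holds.
  (~gpu | idle | power): ~gpu holds.
  (gpu | idle | ~power): idle holds.
All clauses satisfied.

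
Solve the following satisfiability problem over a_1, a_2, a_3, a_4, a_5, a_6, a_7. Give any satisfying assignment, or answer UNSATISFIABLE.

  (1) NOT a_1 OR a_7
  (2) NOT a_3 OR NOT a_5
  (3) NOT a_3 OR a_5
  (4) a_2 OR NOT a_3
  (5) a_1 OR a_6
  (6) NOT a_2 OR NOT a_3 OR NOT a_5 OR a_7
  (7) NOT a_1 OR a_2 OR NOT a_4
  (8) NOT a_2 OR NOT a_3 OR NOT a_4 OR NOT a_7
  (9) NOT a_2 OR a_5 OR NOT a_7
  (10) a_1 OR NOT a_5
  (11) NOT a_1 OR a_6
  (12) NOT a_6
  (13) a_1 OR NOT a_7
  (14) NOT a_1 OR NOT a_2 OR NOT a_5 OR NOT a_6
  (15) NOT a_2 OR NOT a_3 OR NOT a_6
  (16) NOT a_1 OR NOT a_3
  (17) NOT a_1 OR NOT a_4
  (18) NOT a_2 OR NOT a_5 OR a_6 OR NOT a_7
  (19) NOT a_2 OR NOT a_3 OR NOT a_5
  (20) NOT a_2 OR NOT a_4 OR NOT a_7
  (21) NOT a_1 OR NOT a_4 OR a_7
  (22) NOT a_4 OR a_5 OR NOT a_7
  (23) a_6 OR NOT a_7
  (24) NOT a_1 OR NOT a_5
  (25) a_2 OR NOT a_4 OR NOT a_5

Unsatisfiable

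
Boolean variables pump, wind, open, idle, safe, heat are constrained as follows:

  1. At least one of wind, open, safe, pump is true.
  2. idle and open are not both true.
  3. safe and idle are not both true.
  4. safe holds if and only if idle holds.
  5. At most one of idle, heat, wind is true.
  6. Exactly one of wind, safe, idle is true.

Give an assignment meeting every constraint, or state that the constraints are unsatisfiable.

pump: False, wind: True, open: True, idle: False, safe: False, heat: False

  (1) {wind, open, safe, pump}: 2 true — at least one ✓
  (2) idle=F, open=T — not both ✓
  (3) safe=F, idle=F — not both ✓
  (4) safe=F, idle=F — same ✓
  (5) {idle, heat, wind}: 1 true — at most one ✓
  (6) {wind, safe, idle}: 1 true — exactly one ✓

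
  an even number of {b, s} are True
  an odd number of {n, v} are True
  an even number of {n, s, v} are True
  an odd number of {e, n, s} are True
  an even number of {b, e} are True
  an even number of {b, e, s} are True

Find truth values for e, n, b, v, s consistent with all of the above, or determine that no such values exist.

UNSATISFIABLE

Adding constraints 2, 3, 5, 6 mod 2: every variable appears an even number of times on the left, so the left side is 0.
But the right sides sum to 1 (mod 2). 0 ≠ 1 — the system is inconsistent.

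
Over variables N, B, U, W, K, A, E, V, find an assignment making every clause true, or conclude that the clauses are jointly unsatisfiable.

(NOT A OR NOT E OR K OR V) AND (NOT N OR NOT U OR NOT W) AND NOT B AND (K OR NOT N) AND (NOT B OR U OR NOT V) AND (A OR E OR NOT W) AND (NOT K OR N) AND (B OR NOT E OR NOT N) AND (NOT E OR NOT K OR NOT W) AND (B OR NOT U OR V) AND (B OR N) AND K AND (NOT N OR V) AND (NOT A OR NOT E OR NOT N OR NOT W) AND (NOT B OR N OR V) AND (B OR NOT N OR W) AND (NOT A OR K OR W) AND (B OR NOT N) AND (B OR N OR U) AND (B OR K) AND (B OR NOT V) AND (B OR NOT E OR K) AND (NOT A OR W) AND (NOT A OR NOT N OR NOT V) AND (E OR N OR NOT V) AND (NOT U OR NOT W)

Case B = True:
  Clause (NOT B) is falsified — contradiction.
Case B = False:
  (B OR N) forces N = True.
  Clause (B OR NOT N) is falsified — contradiction.
Both cases fail, so the formula is unsatisfiable.

Unsatisfiable — no assignment works.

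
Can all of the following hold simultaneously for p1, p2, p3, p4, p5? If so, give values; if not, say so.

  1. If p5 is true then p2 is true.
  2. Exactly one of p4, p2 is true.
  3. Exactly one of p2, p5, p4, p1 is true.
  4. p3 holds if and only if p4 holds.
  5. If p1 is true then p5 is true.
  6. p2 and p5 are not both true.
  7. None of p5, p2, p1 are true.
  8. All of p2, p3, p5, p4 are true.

UNSATISFIABLE

Case p2 = True:
  Constraint (7) is violated (p2=T) — contradiction.
Case p2 = False:
  Constraint (8) is violated (p2=F) — contradiction.
Both cases fail — unsatisfiable.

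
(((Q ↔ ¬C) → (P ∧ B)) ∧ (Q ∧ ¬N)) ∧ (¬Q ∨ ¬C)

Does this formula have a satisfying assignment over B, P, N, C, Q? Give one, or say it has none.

B=T, P=T, N=F, C=F, Q=T

  ((Q ↔ ¬C) → (P ∧ B)) ∧ (Q ∧ ¬N) = True
    (Q ↔ ¬C) → (P ∧ B) = True
      Q ↔ ¬C = True
        ¬C = True
      P ∧ B = True
    Q ∧ ¬N = True
      ¬N = True
  ¬Q ∨ ¬C = True
    ¬Q = False
    ¬C = True
Both conjuncts True, so the formula holds.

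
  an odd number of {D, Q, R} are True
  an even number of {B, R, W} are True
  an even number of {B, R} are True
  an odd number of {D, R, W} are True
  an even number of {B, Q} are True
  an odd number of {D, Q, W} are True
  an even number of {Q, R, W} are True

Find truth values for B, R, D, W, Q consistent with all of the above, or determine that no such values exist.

B = False, R = False, D = True, W = False, Q = False

{D, Q, R}: 1 true → odd ✓
{B, R, W}: 0 true → even ✓
{B, R}: 0 true → even ✓
{D, R, W}: 1 true → odd ✓
{B, Q}: 0 true → even ✓
{D, Q, W}: 1 true → odd ✓
{Q, R, W}: 0 true → even ✓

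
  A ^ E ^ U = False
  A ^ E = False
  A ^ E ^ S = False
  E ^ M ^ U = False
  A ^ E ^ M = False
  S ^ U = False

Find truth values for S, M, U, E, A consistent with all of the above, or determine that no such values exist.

S: False; M: False; U: False; E: False; A: False

A ^ E ^ U = F ^ F ^ F = False ✓
A ^ E = F ^ F = False ✓
A ^ E ^ S = F ^ F ^ F = False ✓
E ^ M ^ U = F ^ F ^ F = False ✓
A ^ E ^ M = F ^ F ^ F = False ✓
S ^ U = F ^ F = False ✓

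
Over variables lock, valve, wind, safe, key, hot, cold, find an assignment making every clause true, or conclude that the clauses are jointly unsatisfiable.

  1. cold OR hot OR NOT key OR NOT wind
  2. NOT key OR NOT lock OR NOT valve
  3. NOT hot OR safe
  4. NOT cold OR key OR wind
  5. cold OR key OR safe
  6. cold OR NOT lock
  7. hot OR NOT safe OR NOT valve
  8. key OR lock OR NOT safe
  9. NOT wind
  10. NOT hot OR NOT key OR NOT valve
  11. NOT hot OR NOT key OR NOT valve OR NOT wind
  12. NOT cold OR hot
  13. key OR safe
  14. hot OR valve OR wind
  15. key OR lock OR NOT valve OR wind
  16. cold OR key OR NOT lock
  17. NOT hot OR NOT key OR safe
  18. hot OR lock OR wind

lock = True, valve = False, wind = False, safe = True, key = True, hot = True, cold = True

Unit clause (NOT wind) forces wind = False.
Set lock = True.
  then (cold OR NOT lock) forces cold = True.
  then (NOT cold OR hot) forces hot = True.
  then (NOT hot OR safe) forces safe = True.
  then (NOT cold OR key OR wind) forces key = True.
  then (NOT hot OR NOT key OR NOT valve) forces valve = False.
All clauses satisfied.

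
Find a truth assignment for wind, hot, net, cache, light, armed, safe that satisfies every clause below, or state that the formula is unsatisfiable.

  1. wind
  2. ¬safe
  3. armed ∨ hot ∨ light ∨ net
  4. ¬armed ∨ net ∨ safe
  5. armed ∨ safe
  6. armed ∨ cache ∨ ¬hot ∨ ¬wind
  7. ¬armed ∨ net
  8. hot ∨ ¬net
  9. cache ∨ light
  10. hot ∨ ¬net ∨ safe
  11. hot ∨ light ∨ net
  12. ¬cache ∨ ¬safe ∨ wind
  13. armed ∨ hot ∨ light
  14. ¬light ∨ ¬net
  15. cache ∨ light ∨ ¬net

Unit clause (wind) forces wind = True.
Unit clause (¬safe) forces safe = False.
In (armed ∨ safe) only armed is left, so armed = True.
In (¬armed ∨ net) only net is left, so net = True.
In (hot ∨ ¬net) only hot is left, so hot = True.
In (¬light ∨ ¬net) only ¬light is left, so light = False.
In (cache ∨ light ∨ ¬net) only cache is left, so cache = True.
All clauses satisfied.

wind: True, hot: True, net: True, cache: True, light: False, armed: True, safe: False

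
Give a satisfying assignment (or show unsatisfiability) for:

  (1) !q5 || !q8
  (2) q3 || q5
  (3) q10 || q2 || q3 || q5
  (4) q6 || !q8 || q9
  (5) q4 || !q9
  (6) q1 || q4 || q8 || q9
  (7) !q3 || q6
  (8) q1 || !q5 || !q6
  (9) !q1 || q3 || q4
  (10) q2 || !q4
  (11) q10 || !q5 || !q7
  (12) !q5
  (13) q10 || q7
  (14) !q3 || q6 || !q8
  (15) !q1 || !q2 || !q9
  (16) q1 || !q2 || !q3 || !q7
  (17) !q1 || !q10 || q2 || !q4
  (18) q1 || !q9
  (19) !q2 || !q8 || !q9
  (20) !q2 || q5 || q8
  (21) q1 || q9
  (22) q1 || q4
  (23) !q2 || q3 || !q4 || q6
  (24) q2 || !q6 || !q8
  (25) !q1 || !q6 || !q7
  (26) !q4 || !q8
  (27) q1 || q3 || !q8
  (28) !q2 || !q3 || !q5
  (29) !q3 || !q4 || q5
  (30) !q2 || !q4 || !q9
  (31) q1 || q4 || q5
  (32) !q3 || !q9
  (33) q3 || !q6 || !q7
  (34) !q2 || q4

q1 = True; q2 = False; q3 = True; q4 = False; q5 = False; q6 = True; q7 = False; q8 = False; q9 = False; q10 = True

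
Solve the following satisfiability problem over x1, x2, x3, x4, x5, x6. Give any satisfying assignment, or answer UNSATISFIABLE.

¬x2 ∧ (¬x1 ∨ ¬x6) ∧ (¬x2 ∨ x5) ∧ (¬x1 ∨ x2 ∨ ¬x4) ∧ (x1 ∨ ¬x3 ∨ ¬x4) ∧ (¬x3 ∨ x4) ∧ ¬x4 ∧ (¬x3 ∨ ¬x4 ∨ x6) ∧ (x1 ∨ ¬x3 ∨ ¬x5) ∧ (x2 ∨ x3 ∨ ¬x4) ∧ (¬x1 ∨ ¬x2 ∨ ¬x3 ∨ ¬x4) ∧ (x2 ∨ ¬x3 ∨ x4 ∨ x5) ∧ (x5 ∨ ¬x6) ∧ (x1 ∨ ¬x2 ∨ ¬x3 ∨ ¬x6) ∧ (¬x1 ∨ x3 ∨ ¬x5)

Unit clause (¬x2) forces x2 = False.
Unit clause (¬x4) forces x4 = False.
In (¬x3 ∨ x4) only ¬x3 is left, so x3 = False.
Set x1 = False.
Set x5 = True.
Set x6 = False.
All clauses satisfied.

x1 = False; x2 = False; x3 = False; x4 = False; x5 = True; x6 = False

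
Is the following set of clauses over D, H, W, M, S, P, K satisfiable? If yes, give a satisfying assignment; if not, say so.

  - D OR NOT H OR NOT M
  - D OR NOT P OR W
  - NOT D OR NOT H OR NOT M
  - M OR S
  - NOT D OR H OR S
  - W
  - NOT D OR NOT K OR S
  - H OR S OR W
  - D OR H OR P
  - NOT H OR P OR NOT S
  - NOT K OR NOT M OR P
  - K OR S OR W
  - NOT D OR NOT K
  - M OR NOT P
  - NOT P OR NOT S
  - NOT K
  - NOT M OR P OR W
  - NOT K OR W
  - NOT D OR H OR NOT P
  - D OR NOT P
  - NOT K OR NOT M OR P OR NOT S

Unit clause (W) forces W = True.
Unit clause (NOT K) forces K = False.
Try D = False:
  (D OR NOT P) forces P = False.
  (D OR H OR P) forces H = True.
  (D OR NOT H OR NOT M) forces M = False.
  (M OR S) forces S = True.
  clause (NOT H OR P OR NOT S) is falsified — backtrack.
So D = True.
Try H = True:
  (NOT D OR NOT H OR NOT M) forces M = False.
  (M OR S) forces S = True.
  (NOT H OR P OR NOT S) forces P = True.
  clause (M OR NOT P) is falsified — backtrack.
So H = False.
  then (NOT D OR H OR S) forces S = True.
  then (NOT P OR NOT S) forces P = False.
Set M = True.
All clauses satisfied.

D: True, H: False, W: True, M: True, S: True, P: False, K: False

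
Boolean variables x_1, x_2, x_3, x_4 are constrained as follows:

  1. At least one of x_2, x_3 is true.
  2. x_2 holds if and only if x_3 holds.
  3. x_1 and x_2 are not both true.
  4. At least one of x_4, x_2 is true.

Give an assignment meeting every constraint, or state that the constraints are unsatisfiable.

x_1 = False, x_2 = True, x_3 = True, x_4 = False

  (1) {x_2, x_3}: 2 true — at least one ✓
  (2) x_2=T, x_3=T — same ✓
  (3) x_1=F, x_2=T — not both ✓
  (4) {x_4, x_2}: 1 true — at least one ✓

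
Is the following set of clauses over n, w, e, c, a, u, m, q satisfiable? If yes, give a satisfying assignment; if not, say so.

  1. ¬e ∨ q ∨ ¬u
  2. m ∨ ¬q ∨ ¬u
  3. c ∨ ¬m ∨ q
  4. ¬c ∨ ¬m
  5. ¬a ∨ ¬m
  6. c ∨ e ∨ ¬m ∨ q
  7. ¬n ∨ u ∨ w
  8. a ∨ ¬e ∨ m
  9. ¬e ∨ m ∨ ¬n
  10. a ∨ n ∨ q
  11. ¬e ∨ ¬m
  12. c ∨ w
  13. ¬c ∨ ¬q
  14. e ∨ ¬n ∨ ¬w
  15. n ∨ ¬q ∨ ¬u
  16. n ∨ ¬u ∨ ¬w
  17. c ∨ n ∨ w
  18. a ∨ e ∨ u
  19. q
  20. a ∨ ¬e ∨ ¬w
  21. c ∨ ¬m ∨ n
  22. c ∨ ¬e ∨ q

n = False, w = True, e = False, c = False, a = True, u = False, m = False, q = True

Unit clause (q) forces q = True.
In (¬c ∨ ¬q) only ¬c is left, so c = False.
In (c ∨ w) only w is left, so w = True.
Try n = True:
  (e ∨ ¬n ∨ ¬w) forces e = True.
  (¬e ∨ m ∨ ¬n) forces m = True.
  clause (¬e ∨ ¬m) is falsified — backtrack.
So n = False.
  then (n ∨ ¬q ∨ ¬u) forces u = False.
  then (c ∨ ¬m ∨ n) forces m = False.
Set e = False.
  then (a ∨ e ∨ u) forces a = True.
All clauses satisfied.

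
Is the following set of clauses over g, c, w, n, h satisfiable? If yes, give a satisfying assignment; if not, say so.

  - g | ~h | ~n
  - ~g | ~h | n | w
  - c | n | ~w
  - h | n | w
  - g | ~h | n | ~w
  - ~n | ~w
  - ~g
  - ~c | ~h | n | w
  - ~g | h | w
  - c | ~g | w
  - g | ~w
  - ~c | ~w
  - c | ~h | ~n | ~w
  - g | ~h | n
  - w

Unsatisfiable

Case g = True:
  Clause (~g) is falsified — contradiction.
Case g = False:
  (g | ~w) forces w = False.
  Clause (w) is falsified — contradiction.
Both cases fail, so the formula is unsatisfiable.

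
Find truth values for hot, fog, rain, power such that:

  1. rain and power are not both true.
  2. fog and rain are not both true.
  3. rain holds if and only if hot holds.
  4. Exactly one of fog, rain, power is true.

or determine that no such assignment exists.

hot=F, fog=T, rain=F, power=F

  (1) rain=F, power=F — not both ✓
  (2) fog=T, rain=F — not both ✓
  (3) rain=F, hot=F — same ✓
  (4) {fog, rain, power}: 1 true — exactly one ✓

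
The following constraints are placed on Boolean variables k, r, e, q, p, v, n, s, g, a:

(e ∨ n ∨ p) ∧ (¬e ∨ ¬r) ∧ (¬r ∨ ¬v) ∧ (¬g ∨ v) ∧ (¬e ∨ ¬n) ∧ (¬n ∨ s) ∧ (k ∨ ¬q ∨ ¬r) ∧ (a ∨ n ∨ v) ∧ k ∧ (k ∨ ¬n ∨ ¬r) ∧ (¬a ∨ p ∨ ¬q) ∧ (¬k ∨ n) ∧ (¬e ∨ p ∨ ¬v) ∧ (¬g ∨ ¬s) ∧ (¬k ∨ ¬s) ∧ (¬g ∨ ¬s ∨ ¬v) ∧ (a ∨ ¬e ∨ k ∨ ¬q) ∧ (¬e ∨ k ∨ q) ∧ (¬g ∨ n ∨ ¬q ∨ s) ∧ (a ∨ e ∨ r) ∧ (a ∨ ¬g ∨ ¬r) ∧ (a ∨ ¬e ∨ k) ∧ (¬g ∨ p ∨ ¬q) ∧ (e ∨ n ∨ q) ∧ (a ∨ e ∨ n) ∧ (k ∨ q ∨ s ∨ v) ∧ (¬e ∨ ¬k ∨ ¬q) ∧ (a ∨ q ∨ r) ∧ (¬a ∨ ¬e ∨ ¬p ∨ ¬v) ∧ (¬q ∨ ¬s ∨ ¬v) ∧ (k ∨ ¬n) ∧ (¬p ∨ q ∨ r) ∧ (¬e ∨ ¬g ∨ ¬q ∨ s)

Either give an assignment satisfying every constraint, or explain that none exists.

Case k = True:
  (¬k ∨ n) forces n = True.
  (¬e ∨ ¬n) forces e = False.
  (¬n ∨ s) forces s = True.
  Clause (¬k ∨ ¬s) is falsified — contradiction.
Case k = False:
  Clause (k) is falsified — contradiction.
Both cases fail, so the formula is unsatisfiable.

No satisfying assignment exists.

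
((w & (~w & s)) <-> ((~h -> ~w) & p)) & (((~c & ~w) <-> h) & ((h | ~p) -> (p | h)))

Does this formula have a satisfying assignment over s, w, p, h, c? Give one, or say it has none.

s = False, w = True, p = True, h = False, c = True

  (w & (~w & s)) <-> ((~h -> ~w) & p) = True
    w & (~w & s) = False
      ~w & s = False
        ~w = False
    (~h -> ~w) & p = False
      ~h -> ~w = False
        ~h = True
        ~w = False
  ((~c & ~w) <-> h) & ((h | ~p) -> (p | h)) = True
    (~c & ~w) <-> h = True
      ~c & ~w = False
        ~c = False
        ~w = False
    (h | ~p) -> (p | h) = True
      h | ~p = False
        ~p = False
      p | h = True
Both conjuncts True, so the formula holds.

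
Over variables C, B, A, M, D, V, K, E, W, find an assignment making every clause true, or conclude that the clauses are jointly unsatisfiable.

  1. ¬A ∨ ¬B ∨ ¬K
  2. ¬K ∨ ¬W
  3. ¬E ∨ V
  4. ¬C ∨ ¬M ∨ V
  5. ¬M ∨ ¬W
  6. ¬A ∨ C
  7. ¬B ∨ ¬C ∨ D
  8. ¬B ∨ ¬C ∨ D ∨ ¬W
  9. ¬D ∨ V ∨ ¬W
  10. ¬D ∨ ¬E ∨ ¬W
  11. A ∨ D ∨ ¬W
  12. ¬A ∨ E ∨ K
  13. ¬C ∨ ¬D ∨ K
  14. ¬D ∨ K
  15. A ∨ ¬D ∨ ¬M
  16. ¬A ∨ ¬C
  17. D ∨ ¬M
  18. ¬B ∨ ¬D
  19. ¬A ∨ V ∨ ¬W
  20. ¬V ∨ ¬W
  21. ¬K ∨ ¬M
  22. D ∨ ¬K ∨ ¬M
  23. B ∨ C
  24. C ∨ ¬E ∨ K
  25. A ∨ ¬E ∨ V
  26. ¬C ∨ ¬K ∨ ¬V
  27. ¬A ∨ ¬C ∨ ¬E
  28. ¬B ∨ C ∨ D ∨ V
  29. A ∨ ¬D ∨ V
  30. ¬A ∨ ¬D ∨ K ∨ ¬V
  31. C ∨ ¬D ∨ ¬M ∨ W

C: True, B: False, A: False, M: False, D: False, V: True, K: False, E: True, W: False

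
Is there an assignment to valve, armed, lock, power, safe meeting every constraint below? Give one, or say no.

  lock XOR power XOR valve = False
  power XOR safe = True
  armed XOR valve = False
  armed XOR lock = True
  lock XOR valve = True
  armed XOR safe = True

valve: True, armed: True, lock: False, power: True, safe: False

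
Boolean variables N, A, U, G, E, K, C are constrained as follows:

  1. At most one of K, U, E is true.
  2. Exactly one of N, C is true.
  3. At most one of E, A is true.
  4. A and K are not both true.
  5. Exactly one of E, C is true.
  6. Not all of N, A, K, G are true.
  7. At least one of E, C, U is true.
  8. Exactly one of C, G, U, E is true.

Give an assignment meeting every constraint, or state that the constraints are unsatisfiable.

N = False, A = False, U = False, G = False, E = False, K = True, C = True

  (1) {K, U, E}: 1 true — at most one ✓
  (2) {N, C}: 1 true — exactly one ✓
  (3) {E, A}: 0 true — at most one ✓
  (4) A=F, K=T — not both ✓
  (5) {E, C}: 1 true — exactly one ✓
  (6) {N, A, K, G}: 1/4 true — not all ✓
  (7) {E, C, U}: 1 true — at least one ✓
  (8) {C, G, U, E}: 1 true — exactly one ✓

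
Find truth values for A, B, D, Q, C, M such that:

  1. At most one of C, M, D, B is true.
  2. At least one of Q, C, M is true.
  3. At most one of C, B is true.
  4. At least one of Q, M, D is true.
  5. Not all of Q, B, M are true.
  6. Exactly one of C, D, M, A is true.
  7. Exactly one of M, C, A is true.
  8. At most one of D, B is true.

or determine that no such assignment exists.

A = True; B = False; D = False; Q = True; C = False; M = False

  (1) {C, M, D, B}: 0 true — at most one ✓
  (2) {Q, C, M}: 1 true — at least one ✓
  (3) {C, B}: 0 true — at most one ✓
  (4) {Q, M, D}: 1 true — at least one ✓
  (5) {Q, B, M}: 1/3 true — not all ✓
  (6) {C, D, M, A}: 1 true — exactly one ✓
  (7) {M, C, A}: 1 true — exactly one ✓
  (8) {D, B}: 0 true — at most one ✓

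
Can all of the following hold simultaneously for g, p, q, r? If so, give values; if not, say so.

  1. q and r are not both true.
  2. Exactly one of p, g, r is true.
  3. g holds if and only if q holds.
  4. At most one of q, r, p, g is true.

g=F, p=T, q=F, r=F

  (1) q=F, r=F — not both ✓
  (2) {p, g, r}: 1 true — exactly one ✓
  (3) g=F, q=F — same ✓
  (4) {q, r, p, g}: 1 true — at most one ✓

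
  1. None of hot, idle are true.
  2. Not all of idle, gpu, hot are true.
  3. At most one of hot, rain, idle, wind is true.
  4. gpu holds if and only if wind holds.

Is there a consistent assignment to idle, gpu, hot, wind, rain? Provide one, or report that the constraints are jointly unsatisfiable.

idle=F; gpu=T; hot=F; wind=T; rain=F

  (1) {hot, idle}: 0 true — none ✓
  (2) {idle, gpu, hot}: 1/3 true — not all ✓
  (3) {hot, rain, idle, wind}: 1 true — at most one ✓
  (4) gpu=T, wind=T — same ✓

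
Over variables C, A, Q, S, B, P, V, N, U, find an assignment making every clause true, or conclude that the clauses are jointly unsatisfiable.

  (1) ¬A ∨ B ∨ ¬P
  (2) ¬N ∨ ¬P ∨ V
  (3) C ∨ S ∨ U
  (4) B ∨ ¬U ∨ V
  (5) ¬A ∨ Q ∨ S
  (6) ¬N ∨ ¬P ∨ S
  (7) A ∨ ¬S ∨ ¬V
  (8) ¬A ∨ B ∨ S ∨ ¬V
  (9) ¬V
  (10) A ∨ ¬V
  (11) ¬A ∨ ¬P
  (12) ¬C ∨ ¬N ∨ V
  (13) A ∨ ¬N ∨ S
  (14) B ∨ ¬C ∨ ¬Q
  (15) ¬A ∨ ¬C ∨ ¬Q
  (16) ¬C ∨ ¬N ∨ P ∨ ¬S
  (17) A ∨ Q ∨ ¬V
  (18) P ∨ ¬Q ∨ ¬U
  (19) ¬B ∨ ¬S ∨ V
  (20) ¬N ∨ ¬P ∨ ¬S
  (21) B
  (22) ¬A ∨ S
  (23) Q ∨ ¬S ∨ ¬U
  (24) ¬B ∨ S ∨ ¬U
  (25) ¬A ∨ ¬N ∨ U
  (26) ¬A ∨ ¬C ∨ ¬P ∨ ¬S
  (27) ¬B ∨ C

C = True, A = False, Q = True, S = False, B = True, P = True, V = False, N = False, U = False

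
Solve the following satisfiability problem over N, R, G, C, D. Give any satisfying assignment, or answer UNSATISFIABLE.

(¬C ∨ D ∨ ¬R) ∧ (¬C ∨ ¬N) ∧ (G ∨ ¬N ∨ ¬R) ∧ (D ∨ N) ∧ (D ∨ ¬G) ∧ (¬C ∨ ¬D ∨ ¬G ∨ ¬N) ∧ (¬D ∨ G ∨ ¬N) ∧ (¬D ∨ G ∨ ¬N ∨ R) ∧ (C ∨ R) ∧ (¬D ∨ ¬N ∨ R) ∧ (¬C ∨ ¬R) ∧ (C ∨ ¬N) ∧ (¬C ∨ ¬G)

Try N = True:
  (¬C ∨ ¬N) forces C = False.
  clause (C ∨ ¬N) is falsified — backtrack.
So N = False.
  then (D ∨ N) forces D = True.
Set R = True.
  then (¬C ∨ ¬R) forces C = False.
Set G = False.
All clauses satisfied.

N = False, R = True, G = False, C = False, D = True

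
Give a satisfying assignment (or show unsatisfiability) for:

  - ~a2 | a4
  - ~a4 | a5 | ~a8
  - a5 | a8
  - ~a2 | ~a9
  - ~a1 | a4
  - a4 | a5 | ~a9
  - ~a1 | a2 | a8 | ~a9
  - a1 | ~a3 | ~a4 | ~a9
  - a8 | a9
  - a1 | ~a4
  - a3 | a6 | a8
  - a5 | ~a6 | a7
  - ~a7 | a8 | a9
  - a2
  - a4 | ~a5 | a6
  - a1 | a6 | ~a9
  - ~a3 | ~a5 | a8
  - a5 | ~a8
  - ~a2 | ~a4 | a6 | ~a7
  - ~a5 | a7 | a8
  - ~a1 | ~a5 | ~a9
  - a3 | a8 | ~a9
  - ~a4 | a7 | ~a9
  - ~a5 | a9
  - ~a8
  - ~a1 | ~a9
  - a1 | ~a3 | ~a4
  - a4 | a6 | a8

UNSATISFIABLE

Case a9 = True:
  (~a2 | ~a9) forces a2 = False.
  Clause (a2) is falsified — contradiction.
Case a9 = False:
  (a8 | a9) forces a8 = True.
  Clause (~a8) is falsified — contradiction.
Both cases fail, so the formula is unsatisfiable.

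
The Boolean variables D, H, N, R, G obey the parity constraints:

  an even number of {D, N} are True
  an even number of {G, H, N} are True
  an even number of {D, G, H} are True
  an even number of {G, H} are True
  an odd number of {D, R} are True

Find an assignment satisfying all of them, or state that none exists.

D = False; H = False; N = False; R = True; G = False

{D, N}: 0 true → even ✓
{G, H, N}: 0 true → even ✓
{D, G, H}: 0 true → even ✓
{G, H}: 0 true → even ✓
{D, R}: 1 true → odd ✓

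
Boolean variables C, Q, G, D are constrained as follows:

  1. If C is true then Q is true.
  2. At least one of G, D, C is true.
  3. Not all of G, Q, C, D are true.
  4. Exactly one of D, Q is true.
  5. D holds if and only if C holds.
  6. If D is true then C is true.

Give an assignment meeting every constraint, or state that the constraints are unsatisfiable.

C = False; Q = True; G = True; D = False

  (1) C=F ⇒ Q: vacuous ✓
  (2) {G, D, C}: 1 true — at least one ✓
  (3) {G, Q, C, D}: 2/4 true — not all ✓
  (4) {D, Q}: 1 true — exactly one ✓
  (5) D=F, C=F — same ✓
  (6) D=F ⇒ C: vacuous ✓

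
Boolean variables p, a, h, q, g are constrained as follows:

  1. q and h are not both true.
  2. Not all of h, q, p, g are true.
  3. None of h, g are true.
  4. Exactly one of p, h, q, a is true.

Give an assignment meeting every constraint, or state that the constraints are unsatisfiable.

p: False; a: False; h: False; q: True; g: False

  (1) q=T, h=F — not both ✓
  (2) {h, q, p, g}: 1/4 true — not all ✓
  (3) {h, g}: 0 true — none ✓
  (4) {p, h, q, a}: 1 true — exactly one ✓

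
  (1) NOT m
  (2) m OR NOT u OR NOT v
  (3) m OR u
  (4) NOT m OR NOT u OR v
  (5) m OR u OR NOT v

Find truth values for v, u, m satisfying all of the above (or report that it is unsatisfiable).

v=F, u=T, m=F

Unit clause (NOT m) forces m = False.
In (m OR u) only u is left, so u = True.
In (m OR NOT u OR NOT v) only NOT v is left, so v = False.
Check each clause:
  (NOT m): NOT m holds.
  (m OR NOT u OR NOT v): NOT v holds.
  (m OR u): u holds.
  (NOT m OR NOT u OR v): NOT m holds.
  (m OR u OR NOT v): u holds.
All clauses satisfied.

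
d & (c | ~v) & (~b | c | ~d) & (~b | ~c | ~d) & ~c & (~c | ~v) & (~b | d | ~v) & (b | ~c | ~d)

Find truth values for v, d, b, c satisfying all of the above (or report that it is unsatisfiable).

v=F; d=T; b=F; c=F

Unit clause (d) forces d = True.
Unit clause (~c) forces c = False.
In (c | ~v) only ~v is left, so v = False.
In (~b | c | ~d) only ~b is left, so b = False.
Check each clause:
  (d): d holds.
  (c | ~v): ~v holds.
  (~b | c | ~d): ~b holds.
  (~b | ~c | ~d): ~b holds.
  (~c): ~c holds.
  (~c | ~v): ~c holds.
  (~b | d | ~v): ~b holds.
  (b | ~c | ~d): ~c holds.
All clauses satisfied.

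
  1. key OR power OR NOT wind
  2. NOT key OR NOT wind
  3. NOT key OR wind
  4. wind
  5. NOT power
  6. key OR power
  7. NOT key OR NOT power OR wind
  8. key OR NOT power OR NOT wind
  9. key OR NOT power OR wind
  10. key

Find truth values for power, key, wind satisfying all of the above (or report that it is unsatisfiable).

Case key = True:
  (NOT key OR NOT wind) forces wind = False.
  Clause (NOT key OR wind) is falsified — contradiction.
Case key = False:
  Clause (key) is falsified — contradiction.
Both cases fail, so the formula is unsatisfiable.

Unsatisfiable — no assignment works.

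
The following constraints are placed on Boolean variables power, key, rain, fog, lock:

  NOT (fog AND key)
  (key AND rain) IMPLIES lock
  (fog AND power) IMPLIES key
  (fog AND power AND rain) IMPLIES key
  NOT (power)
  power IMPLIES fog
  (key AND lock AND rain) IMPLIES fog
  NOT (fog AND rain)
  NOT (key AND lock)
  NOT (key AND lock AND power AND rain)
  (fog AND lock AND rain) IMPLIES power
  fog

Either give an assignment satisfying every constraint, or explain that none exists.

Unit clause (fog) forces fog = True.
In (NOT fog OR NOT rain) only NOT rain is left, so rain = False.
In (NOT fog OR NOT key) only NOT key is left, so key = False.
Unit clause (NOT power) forces power = False.
Set lock = False.
All clauses satisfied.

power=F, key=F, rain=F, fog=T, lock=F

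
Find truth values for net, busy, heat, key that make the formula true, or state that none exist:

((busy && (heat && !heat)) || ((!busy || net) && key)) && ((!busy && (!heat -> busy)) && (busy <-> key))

Case busy = True: the conjunct !busy is False.
Case busy = False: the formula simplifies to key && (heat && !key).
  key = True: the conjunct !key is False.
  key = False: the conjunct key is False.
Both cases fail — unsatisfiable.

No satisfying assignment exists.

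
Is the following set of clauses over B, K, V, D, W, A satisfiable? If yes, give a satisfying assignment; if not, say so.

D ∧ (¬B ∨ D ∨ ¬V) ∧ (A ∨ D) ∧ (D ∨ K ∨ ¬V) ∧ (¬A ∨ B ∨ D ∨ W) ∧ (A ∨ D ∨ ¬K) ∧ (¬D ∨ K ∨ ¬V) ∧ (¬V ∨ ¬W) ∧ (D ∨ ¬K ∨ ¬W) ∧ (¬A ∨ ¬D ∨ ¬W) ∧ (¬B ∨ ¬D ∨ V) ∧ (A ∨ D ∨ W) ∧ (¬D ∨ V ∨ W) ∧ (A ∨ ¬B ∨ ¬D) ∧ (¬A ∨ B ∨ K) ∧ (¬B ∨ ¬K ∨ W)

Unit clause (D) forces D = True.
Try B = True:
  (¬B ∨ ¬D ∨ V) forces V = True.
  (¬D ∨ K ∨ ¬V) forces K = True.
  (¬V ∨ ¬W) forces W = False.
  clause (¬B ∨ ¬K ∨ W) is falsified — backtrack.
So B = False.
Set K = True.
Set V = True.
  then (¬V ∨ ¬W) forces W = False.
Set A = True.
All clauses satisfied.

B: False, K: True, V: True, D: True, W: False, A: True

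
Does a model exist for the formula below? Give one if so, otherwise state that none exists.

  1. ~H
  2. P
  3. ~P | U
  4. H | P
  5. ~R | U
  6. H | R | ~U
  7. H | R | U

Unit clause (~H) forces H = False.
Unit clause (P) forces P = True.
In (~P | U) only U is left, so U = True.
In (H | R | ~U) only R is left, so R = True.
Check each clause:
  (~H): ~H holds.
  (P): P holds.
  (~P | U): U holds.
  (H | P): P holds.
  (~R | U): U holds.
  (H | R | ~U): R holds.
  (H | R | U): R holds.
All clauses satisfied.

P = True, R = True, U = True, H = False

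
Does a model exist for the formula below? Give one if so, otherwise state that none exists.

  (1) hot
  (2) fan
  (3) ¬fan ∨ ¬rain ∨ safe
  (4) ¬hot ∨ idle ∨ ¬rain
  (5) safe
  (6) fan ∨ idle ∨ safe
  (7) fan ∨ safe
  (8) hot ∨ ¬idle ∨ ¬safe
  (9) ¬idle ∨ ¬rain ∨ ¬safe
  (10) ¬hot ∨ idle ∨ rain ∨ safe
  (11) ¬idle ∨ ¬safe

fan = True, safe = True, rain = False, hot = True, idle = False

Unit clause (hot) forces hot = True.
Unit clause (fan) forces fan = True.
Unit clause (safe) forces safe = True.
In (¬idle ∨ ¬safe) only ¬idle is left, so idle = False.
In (¬hot ∨ idle ∨ ¬rain) only ¬rain is left, so rain = False.
All clauses satisfied.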